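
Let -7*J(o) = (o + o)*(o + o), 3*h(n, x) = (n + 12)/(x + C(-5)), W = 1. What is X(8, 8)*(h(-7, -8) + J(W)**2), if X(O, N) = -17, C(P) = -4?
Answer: -5627/1764 ≈ -3.1899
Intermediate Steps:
h(n, x) = (12 + n)/(3*(-4 + x)) (h(n, x) = ((n + 12)/(x - 4))/3 = ((12 + n)/(-4 + x))/3 = (12 + n)/(3*(-4 + x)))
J(o) = -4*o**2/7 (J(o) = -(o + o)*(o + o)/7 = -2*o*2*o/7 = -4*o**2/7)
X(8, 8)*(h(-7, -8) + J(W)**2) = -17*((12 - 7)/(3*(-4 - 8)) + (-4/7*1**2)**2) = -17*((1/3)*5/(-12) + (-4/7*1)**2) = -17*((1/3)*(-1/12)*5 + (-4/7)**2) = -17*(-5/36 + 16/49) = -17*331/1764 = -5627/1764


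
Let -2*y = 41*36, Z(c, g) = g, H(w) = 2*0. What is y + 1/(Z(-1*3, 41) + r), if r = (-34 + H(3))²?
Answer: -883385/1197 ≈ -738.00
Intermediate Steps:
H(w) = 0
y = -738 (y = -41*36/2 = -½*1476 = -738)
r = 1156 (r = (-34 + 0)² = (-34)² = 1156)
y + 1/(Z(-1*3, 41) + r) = -738 + 1/(41 + 1156) = -738 + 1/1197 = -883385/1197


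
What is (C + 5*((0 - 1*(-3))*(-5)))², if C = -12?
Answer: 7569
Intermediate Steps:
(C + 5*((0 - 1*(-3))*(-5)))² = (-12 + 5*((0 - 1*(-3))*(-5)))² = (-12 + 5*((0 + 3)*(-5)))² = (-12 + 5*(3*(-5)))² = (-12 + 5*(-15))² = (-12 - 75)² = (-87)² = 7569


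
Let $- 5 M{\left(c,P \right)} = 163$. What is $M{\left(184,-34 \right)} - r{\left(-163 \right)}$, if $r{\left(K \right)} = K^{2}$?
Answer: $- \frac{133008}{5} \approx -26602.0$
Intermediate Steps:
$M{\left(c,P \right)} = - \frac{163}{5}$ ($M{\left(c,P \right)} = \left(- \frac{1}{5}\right) 163 = - \frac{163}{5}$)
$M{\left(184,-34 \right)} - r{\left(-163 \right)} = - \frac{163}{5} - \left(-163\right)^{2} = - \frac{163}{5} - 26569 = - \frac{133008}{5}$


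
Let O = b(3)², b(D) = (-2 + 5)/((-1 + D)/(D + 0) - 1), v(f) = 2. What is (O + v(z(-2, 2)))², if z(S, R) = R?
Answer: 6889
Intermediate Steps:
b(D) = 3/(-1 + (-1 + D)/D) (b(D) = 3/((-1 + D)/D - 1) = 3/(-1 + (-1 + D)/D))
O = 81 (O = (-3*3)² = (-9)² = 81)
(O + v(z(-2, 2)))² = (81 + 2)² = 83² = 6889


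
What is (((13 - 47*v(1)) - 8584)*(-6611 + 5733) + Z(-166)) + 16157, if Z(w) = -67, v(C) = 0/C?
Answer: 7541428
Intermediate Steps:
v(C) = 0
(((13 - 47*v(1)) - 8584)*(-6611 + 5733) + Z(-166)) + 16157 = (((13 - 47*0) - 8584)*(-6611 + 5733) - 67) + 16157 = (((13 + 0) - 8584)*(-878) - 67) + 16157 = ((13 - 8584)*(-878) - 67) + 16157 = (-8571*(-878) - 67) + 16157 = (7525338 - 67) + 16157 = 7525271 + 16157 = 7541428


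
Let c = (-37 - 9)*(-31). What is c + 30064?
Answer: 31490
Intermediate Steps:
c = 1426 (c = -46*(-31) = 1426)
c + 30064 = 1426 + 30064 = 31490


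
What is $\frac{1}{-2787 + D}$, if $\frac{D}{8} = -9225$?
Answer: $- \frac{1}{76587} \approx -1.3057 \cdot 10^{-5}$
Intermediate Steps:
$D = -73800$ ($D = 8 \left(-9225\right) = -73800$)
$\frac{1}{-2787 + D} = \frac{1}{-2787 - 73800} = \frac{1}{-76587} = - \frac{1}{76587}$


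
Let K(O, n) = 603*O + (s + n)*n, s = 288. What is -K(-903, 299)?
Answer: 368996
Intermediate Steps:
K(O, n) = 603*O + n*(288 + n) (K(O, n) = 603*O + (288 + n)*n = 603*O + n*(288 + n))
-K(-903, 299) = -(299² + 288*299 + 603*(-903)) = -(89401 + 86112 - 544509) = -1*(-368996) = 368996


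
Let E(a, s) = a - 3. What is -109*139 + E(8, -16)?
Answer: -15146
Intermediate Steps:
E(a, s) = -3 + a
-109*139 + E(8, -16) = -109*139 + (-3 + 8) = -15151 + 5 = -15146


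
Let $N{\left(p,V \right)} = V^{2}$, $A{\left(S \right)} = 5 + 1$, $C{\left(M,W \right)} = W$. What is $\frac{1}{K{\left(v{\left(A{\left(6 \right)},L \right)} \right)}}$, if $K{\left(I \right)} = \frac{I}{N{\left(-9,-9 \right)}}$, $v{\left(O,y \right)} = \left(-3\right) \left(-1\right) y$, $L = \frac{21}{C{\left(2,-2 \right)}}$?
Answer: $- \frac{18}{7} \approx -2.5714$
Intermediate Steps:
$A{\left(S \right)} = 6$
$L = - \frac{21}{2}$ ($L = \frac{21}{-2} = 21 \left(- \frac{1}{2}\right) = - \frac{21}{2} \approx -10.5$)
$v{\left(O,y \right)} = 3 y$
$K{\left(I \right)} = \frac{I}{81}$ ($K{\left(I \right)} = \frac{I}{\left(-9\right)^{2}} = \frac{I}{81}$)
$\frac{1}{K{\left(v{\left(A{\left(6 \right)},L \right)} \right)}} = \frac{1}{\frac{1}{81} \cdot 3 \left(- \frac{21}{2}\right)} = \frac{1}{\frac{1}{81} \left(- \frac{63}{2}\right)} = \frac{1}{- \frac{7}{18}} = - \frac{18}{7}$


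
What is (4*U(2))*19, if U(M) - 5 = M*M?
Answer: 684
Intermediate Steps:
U(M) = 5 + M**2 (U(M) = 5 + M*M = 5 + M**2)
(4*U(2))*19 = (4*(5 + 2**2))*19 = (4*(5 + 4))*19 = (4*9)*19 = 36*19 = 684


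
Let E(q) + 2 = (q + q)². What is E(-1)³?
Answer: 8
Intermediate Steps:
E(q) = -2 + 4*q² (E(q) = -2 + (q + q)² = -2 + (2*q)² = -2 + 4*q²)
E(-1)³ = (-2 + 4*(-1)²)³ = (-2 + 4*1)³ = (-2 + 4)³ = 2³ = 8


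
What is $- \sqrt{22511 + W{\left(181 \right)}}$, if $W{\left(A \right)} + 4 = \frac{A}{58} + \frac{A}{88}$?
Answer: $- \frac{3 \sqrt{4072643014}}{1276} \approx -150.04$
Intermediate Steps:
$W{\left(A \right)} = -4 + \frac{73 A}{2552}$ ($W{\left(A \right)} = -4 + \left(\frac{A}{58} + \frac{A}{88}\right) = -4 + \frac{73 A}{2552}$)
$- \sqrt{22511 + W{\left(181 \right)}} = - \sqrt{22511 + \left(-4 + \frac{73}{2552} \cdot 181\right)} = - \sqrt{22511 + \left(-4 + \frac{13213}{2552}\right)} = - \sqrt{22511 + \frac{3005}{2552}} = - \sqrt{\frac{57451077}{2552}} = - \frac{3 \sqrt{4072643014}}{1276}$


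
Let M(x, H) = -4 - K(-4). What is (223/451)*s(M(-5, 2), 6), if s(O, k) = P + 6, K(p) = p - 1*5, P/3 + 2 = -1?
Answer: -669/451 ≈ -1.4834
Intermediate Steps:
P = -9 (P = -6 + 3*(-1) = -6 - 3 = -9)
K(p) = -5 + p (K(p) = p - 5 = -5 + p)
M(x, H) = 5 (M(x, H) = -4 - (-5 - 4) = -4 - 1*(-9) = -4 + 9 = 5)
s(O, k) = -3 (s(O, k) = -9 + 6 = -3)
(223/451)*s(M(-5, 2), 6) = (223/451)*(-3) = -669/451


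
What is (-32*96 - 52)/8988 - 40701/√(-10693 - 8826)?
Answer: -781/2247 + 40701*I*√19519/19519 ≈ -0.34757 + 291.32*I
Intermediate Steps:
(-32*96 - 52)/8988 - 40701/√(-10693 - 8826) = (-3072 - 52)*(1/8988) - 40701*(-I*√19519/19519) = -3124*1/8988 - 40701*(-I*√19519/19519) = -781/2247 - (-40701)*I*√19519/19519 = -781/2247 + 40701*I*√19519/19519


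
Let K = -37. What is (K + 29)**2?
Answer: 64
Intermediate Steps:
(K + 29)**2 = (-37 + 29)**2 = (-8)**2 = 64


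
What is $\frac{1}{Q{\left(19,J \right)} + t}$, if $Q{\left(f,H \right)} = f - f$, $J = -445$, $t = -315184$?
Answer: $- \frac{1}{315184} \approx -3.1728 \cdot 10^{-6}$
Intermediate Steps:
$Q{\left(f,H \right)} = 0$
$\frac{1}{Q{\left(19,J \right)} + t} = \frac{1}{0 - 315184} = \frac{1}{-315184} = - \frac{1}{315184}$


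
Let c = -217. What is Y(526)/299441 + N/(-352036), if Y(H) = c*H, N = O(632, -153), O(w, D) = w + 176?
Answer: -10106010360/26353502969 ≈ -0.38348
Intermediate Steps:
O(w, D) = 176 + w
N = 808 (N = 176 + 632 = 808)
Y(H) = -217*H
Y(526)/299441 + N/(-352036) = -217*526/299441 + 808/(-352036) = -114142*1/299441 + 808*(-1/352036) = -114142/299441 - 202/88009 = -10106010360/26353502969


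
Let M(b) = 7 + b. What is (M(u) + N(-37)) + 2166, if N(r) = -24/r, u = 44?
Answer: 82053/37 ≈ 2217.6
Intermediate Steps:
(M(u) + N(-37)) + 2166 = ((7 + 44) - 24/(-37)) + 2166 = (51 - 24*(-1/37)) + 2166 = (51 + 24/37) + 2166 = 1911/37 + 2166 = 82053/37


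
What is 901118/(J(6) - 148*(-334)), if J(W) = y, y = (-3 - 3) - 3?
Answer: 901118/49423 ≈ 18.233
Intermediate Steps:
y = -9 (y = -6 - 3 = -9)
J(W) = -9
901118/(J(6) - 148*(-334)) = 901118/(-9 - 148*(-334)) = 901118/(-9 + 49432) = 901118/49423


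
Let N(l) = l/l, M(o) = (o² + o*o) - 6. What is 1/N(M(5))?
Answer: 1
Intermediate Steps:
M(o) = -6 + 2*o² (M(o) = (o² + o²) - 6 = 2*o² - 6 = -6 + 2*o²)
N(l) = 1
1/N(M(5)) = 1/1 = 1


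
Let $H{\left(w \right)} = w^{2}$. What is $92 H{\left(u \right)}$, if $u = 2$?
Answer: $368$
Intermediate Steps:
$92 H{\left(u \right)} = 92 \cdot 2^{2} = 92 \cdot 4 = 368$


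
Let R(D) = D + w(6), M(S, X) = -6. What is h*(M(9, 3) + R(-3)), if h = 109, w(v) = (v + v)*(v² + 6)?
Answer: 53955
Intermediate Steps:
w(v) = 2*v*(6 + v²) (w(v) = (2*v)*(6 + v²) = 2*v*(6 + v²))
R(D) = 504 + D (R(D) = D + 2*6*(6 + 6²) = D + 2*6*(6 + 36) = D + 2*6*42 = D + 504 = 504 + D)
h*(M(9, 3) + R(-3)) = 109*(-6 + (504 - 3)) = 109*(-6 + 501) = 109*495 = 53955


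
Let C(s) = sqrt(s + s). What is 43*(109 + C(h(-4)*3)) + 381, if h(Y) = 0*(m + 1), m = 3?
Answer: 5068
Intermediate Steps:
h(Y) = 0 (h(Y) = 0*(3 + 1) = 0*4 = 0)
C(s) = sqrt(2)*sqrt(s) (C(s) = sqrt(2*s) = sqrt(2)*sqrt(s))
43*(109 + C(h(-4)*3)) + 381 = 43*(109 + sqrt(2)*sqrt(0*3)) + 381 = 43*(109 + sqrt(2)*sqrt(0)) + 381 = 43*(109 + sqrt(2)*0) + 381 = 43*(109 + 0) + 381 = 43*109 + 381 = 4687 + 381 = 5068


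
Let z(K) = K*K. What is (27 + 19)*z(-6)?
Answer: 1656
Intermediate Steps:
z(K) = K**2
(27 + 19)*z(-6) = (27 + 19)*(-6)**2 = 46*36 = 1656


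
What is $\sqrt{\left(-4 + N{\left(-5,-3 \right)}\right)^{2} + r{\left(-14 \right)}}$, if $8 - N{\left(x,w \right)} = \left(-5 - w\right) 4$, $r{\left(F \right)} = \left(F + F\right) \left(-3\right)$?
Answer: $2 \sqrt{57} \approx 15.1$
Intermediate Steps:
$r{\left(F \right)} = - 6 F$ ($r{\left(F \right)} = 2 F \left(-3\right) = - 6 F$)
$N{\left(x,w \right)} = 28 + 4 w$ ($N{\left(x,w \right)} = 8 - \left(-5 - w\right) 4 = 8 - \left(-20 - 4 w\right) = 8 + \left(20 + 4 w\right) = 28 + 4 w$)
$\sqrt{\left(-4 + N{\left(-5,-3 \right)}\right)^{2} + r{\left(-14 \right)}} = \sqrt{\left(-4 + \left(28 + 4 \left(-3\right)\right)\right)^{2} - -84} = \sqrt{\left(-4 + \left(28 - 12\right)\right)^{2} + 84} = \sqrt{\left(-4 + 16\right)^{2} + 84} = \sqrt{12^{2} + 84} = \sqrt{144 + 84} = \sqrt{228} = 2 \sqrt{57}$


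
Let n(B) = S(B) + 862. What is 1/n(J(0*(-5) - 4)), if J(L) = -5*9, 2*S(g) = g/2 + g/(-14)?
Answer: 14/11933 ≈ 0.0011732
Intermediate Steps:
S(g) = 3*g/14 (S(g) = (g/2 + g/(-14))/2 = (g*(1/2) + g*(-1/14))/2 = (g/2 - g/14)/2 = (3*g/7)/2 = 3*g/14)
J(L) = -45
n(B) = 862 + 3*B/14 (n(B) = 3*B/14 + 862 = 862 + 3*B/14)
1/n(J(0*(-5) - 4)) = 1/(862 + (3/14)*(-45)) = 1/(862 - 135/14) = 1/(11933/14) = 14/11933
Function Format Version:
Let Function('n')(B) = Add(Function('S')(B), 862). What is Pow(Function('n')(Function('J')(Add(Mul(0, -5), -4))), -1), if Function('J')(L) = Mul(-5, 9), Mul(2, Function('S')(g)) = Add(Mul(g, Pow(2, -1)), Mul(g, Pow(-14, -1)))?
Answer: Rational(14, 11933) ≈ 0.0011732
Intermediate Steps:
Function('S')(g) = Mul(Rational(3, 14), g) (Function('S')(g) = Mul(Rational(1, 2), Add(Mul(g, Pow(2, -1)), Mul(g, Pow(-14, -1)))) = Mul(Rational(1, 2), Add(Mul(g, Rational(1, 2)), Mul(g, Rational(-1, 14)))) = Mul(Rational(1, 2), Add(Mul(Rational(1, 2), g), Mul(Rational(-1, 14), g))) = Mul(Rational(1, 2), Mul(Rational(3, 7), g)) = Mul(Rational(3, 14), g))
Function('J')(L) = -45
Function('n')(B) = Add(862, Mul(Rational(3, 14), B)) (Function('n')(B) = Add(Mul(Rational(3, 14), B), 862) = Add(862, Mul(Rational(3, 14), B)))
Pow(Function('n')(Function('J')(Add(Mul(0, -5), -4))), -1) = Pow(Add(862, Mul(Rational(3, 14), -45)), -1) = Pow(Add(862, Rational(-135, 14)), -1) = Pow(Rational(11933, 14), -1) = Rational(14, 11933)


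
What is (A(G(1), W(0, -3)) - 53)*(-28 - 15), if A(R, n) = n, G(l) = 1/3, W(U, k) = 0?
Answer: 2279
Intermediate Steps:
G(l) = ⅓
(A(G(1), W(0, -3)) - 53)*(-28 - 15) = (0 - 53)*(-28 - 15) = -53*(-43) = 2279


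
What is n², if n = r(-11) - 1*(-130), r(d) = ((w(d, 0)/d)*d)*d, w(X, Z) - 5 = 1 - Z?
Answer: 4096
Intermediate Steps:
w(X, Z) = 6 - Z (w(X, Z) = 5 + (1 - Z) = 6 - Z)
r(d) = 6*d (r(d) = (((6 - 1*0)/d)*d)*d = (((6 + 0)/d)*d)*d = ((6/d)*d)*d = 6*d)
n = 64 (n = 6*(-11) - 1*(-130) = -66 + 130 = 64)
n² = 64² = 4096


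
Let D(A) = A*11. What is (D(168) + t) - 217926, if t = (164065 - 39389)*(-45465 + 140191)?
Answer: 11809842698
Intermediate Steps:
D(A) = 11*A
t = 11810058776 (t = 124676*94726 = 11810058776)
(D(168) + t) - 217926 = (11*168 + 11810058776) - 217926 = (1848 + 11810058776) - 217926 = 11810060624 - 217926 = 11809842698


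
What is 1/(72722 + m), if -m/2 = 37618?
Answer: -1/2514 ≈ -0.00039777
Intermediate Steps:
m = -75236 (m = -2*37618 = -75236)
1/(72722 + m) = 1/(72722 - 75236) = 1/(-2514) = -1/2514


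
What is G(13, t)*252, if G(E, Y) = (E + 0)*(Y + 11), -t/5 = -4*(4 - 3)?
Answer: 101556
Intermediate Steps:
t = 20 (t = -(-20)*(4 - 3) = -(-20) = -5*(-4) = 20)
G(E, Y) = E*(11 + Y)
G(13, t)*252 = (13*(11 + 20))*252 = (13*31)*252 = 403*252 = 101556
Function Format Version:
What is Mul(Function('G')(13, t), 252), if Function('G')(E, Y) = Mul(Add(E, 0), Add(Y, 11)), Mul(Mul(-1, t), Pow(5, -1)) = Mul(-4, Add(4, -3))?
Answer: 101556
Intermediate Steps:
t = 20 (t = Mul(-5, Mul(-4, Add(4, -3))) = Mul(-5, Mul(-4, 1)) = Mul(-5, -4) = 20)
Function('G')(E, Y) = Mul(E, Add(11, Y))
Mul(Function('G')(13, t), 252) = Mul(Mul(13, Add(11, 20)), 252) = Mul(Mul(13, 31), 252) = Mul(403, 252) = 101556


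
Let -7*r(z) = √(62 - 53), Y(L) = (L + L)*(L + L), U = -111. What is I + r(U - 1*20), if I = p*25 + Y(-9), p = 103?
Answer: 20290/7 ≈ 2898.6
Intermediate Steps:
Y(L) = 4*L² (Y(L) = (2*L)*(2*L) = 4*L²)
r(z) = -3/7 (r(z) = -√(62 - 53)/7 = -√9/7 = -⅐*3 = -3/7)
I = 2899 (I = 103*25 + 4*(-9)² = 2575 + 4*81 = 2575 + 324 = 2899)
I + r(U - 1*20) = 2899 - 3/7 = 20290/7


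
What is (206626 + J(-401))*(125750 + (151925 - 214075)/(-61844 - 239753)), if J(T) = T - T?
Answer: 69349326489800/2669 ≈ 2.5983e+10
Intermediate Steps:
J(T) = 0
(206626 + J(-401))*(125750 + (151925 - 214075)/(-61844 - 239753)) = (206626 + 0)*(125750 + (151925 - 214075)/(-61844 - 239753)) = 206626*(125750 - 62150/(-301597)) = 206626*(125750 - 62150*(-1/301597)) = 206626*(125750 + 550/2669) = 206626*(335627300/2669) = 69349326489800/2669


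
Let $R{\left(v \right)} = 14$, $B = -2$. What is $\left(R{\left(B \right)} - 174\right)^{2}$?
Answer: $25600$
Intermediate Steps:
$\left(R{\left(B \right)} - 174\right)^{2} = \left(14 - 174\right)^{2} = \left(-160\right)^{2} = 25600$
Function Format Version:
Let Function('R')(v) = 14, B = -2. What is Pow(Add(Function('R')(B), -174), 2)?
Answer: 25600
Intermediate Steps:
Pow(Add(Function('R')(B), -174), 2) = Pow(Add(14, -174), 2) = Pow(-160, 2) = 25600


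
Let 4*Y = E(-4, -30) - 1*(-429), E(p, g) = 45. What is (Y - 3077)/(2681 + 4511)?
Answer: -5917/14384 ≈ -0.41136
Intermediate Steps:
Y = 237/2 (Y = (45 - 1*(-429))/4 = (45 + 429)/4 = (¼)*474 = 237/2 ≈ 118.50)
(Y - 3077)/(2681 + 4511) = (237/2 - 3077)/(2681 + 4511) = -5917/2/7192 = -5917/2*1/7192 = -5917/14384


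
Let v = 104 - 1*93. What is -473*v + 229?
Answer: -4974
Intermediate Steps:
v = 11 (v = 104 - 93 = 11)
-473*v + 229 = -473*11 + 229 = -5203 + 229 = -4974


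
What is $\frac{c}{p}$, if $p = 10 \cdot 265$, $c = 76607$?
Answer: $\frac{76607}{2650} \approx 28.908$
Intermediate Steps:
$p = 2650$
$\frac{c}{p} = \frac{76607}{2650}$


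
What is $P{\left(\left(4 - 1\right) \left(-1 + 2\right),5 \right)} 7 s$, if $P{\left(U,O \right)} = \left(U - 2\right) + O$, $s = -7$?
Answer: $-294$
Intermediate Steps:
$P{\left(U,O \right)} = -2 + O + U$ ($P{\left(U,O \right)} = \left(-2 + U\right) + O = -2 + O + U$)
$P{\left(\left(4 - 1\right) \left(-1 + 2\right),5 \right)} 7 s = \left(-2 + 5 + \left(4 - 1\right) \left(-1 + 2\right)\right) 7 \left(-7\right) = \left(-2 + 5 + 3 \cdot 1\right) 7 \left(-7\right) = \left(-2 + 5 + 3\right) 7 \left(-7\right) = 6 \cdot 7 \left(-7\right) = 42 \left(-7\right) = -294$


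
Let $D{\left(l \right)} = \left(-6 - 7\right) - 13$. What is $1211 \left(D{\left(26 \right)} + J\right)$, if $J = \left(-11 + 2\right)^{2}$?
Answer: $66605$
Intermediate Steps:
$D{\left(l \right)} = -26$ ($D{\left(l \right)} = -13 - 13 = -26$)
$J = 81$ ($J = \left(-9\right)^{2} = 81$)
$1211 \left(D{\left(26 \right)} + J\right) = 1211 \left(-26 + 81\right) = 1211 \cdot 55 = 66605$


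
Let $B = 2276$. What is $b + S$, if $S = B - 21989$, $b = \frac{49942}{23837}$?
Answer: $- \frac{469848839}{23837} \approx -19711.0$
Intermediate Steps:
$b = \frac{49942}{23837}$ ($b = 49942 \cdot \frac{1}{23837} = \frac{49942}{23837} \approx 2.0951$)
$S = -19713$ ($S = 2276 - 21989 = -19713$)
$b + S = \frac{49942}{23837} - 19713 = - \frac{469848839}{23837}$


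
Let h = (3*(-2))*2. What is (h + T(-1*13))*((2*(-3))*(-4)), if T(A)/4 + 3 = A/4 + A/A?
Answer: -792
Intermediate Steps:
h = -12 (h = -6*2 = -12)
T(A) = -8 + A (T(A) = -12 + 4*(A/4 + A/A) = -12 + 4*(A*(¼) + 1) = -12 + 4*(A/4 + 1) = -12 + 4*(1 + A/4) = -12 + (4 + A) = -8 + A)
(h + T(-1*13))*((2*(-3))*(-4)) = (-12 + (-8 - 1*13))*((2*(-3))*(-4)) = (-12 + (-8 - 13))*(-6*(-4)) = (-12 - 21)*24 = -33*24 = -792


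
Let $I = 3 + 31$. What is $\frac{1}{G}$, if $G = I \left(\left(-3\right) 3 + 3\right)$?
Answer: $- \frac{1}{204} \approx -0.004902$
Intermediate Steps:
$I = 34$
$G = -204$ ($G = 34 \left(\left(-3\right) 3 + 3\right) = 34 \left(-9 + 3\right) = 34 \left(-6\right) = -204$)
$\frac{1}{G} = \frac{1}{-204} = - \frac{1}{204}$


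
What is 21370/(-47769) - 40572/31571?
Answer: -2612756138/1508115099 ≈ -1.7325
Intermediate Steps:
21370/(-47769) - 40572/31571 = 21370*(-1/47769) - 40572*1/31571 = -21370/47769 - 40572/31571 = -2612756138/1508115099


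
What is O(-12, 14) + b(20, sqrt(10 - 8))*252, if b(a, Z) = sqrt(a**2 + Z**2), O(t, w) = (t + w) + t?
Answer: -10 + 252*sqrt(402) ≈ 5042.6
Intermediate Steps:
O(t, w) = w + 2*t
b(a, Z) = sqrt(Z**2 + a**2)
O(-12, 14) + b(20, sqrt(10 - 8))*252 = (14 + 2*(-12)) + sqrt((sqrt(10 - 8))**2 + 20**2)*252 = (14 - 24) + sqrt((sqrt(2))**2 + 400)*252 = -10 + sqrt(2 + 400)*252 = -10 + sqrt(402)*252 = -10 + 252*sqrt(402)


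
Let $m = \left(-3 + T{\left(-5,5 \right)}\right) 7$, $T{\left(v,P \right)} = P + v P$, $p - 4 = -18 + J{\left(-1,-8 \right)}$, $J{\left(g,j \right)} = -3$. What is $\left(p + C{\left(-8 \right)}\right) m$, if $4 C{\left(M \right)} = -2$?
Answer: $\frac{5635}{2} \approx 2817.5$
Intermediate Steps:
$C{\left(M \right)} = - \frac{1}{2}$ ($C{\left(M \right)} = \frac{1}{4} \left(-2\right) = - \frac{1}{2}$)
$p = -17$ ($p = 4 - 21 = -17$)
$T{\left(v,P \right)} = P + P v$
$m = -161$ ($m = \left(-3 + 5 \left(1 - 5\right)\right) 7 = \left(-3 + 5 \left(-4\right)\right) 7 = \left(-3 - 20\right) 7 = \left(-23\right) 7 = -161$)
$\left(p + C{\left(-8 \right)}\right) m = \left(-17 - \frac{1}{2}\right) \left(-161\right) = \left(- \frac{35}{2}\right) \left(-161\right) = \frac{5635}{2}$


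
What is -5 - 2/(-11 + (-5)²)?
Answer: -36/7 ≈ -5.1429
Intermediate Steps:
-5 - 2/(-11 + (-5)²) = -5 - 2/(-11 + 25) = -5 - 2/14 = -5 + (1/14)*(-2) = -5 - ⅐ = -36/7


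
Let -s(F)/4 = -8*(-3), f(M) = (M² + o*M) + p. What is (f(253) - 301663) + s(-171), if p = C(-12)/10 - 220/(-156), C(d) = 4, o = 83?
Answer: -42266092/195 ≈ -2.1675e+5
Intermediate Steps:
p = 353/195 (p = 4/10 - 220/(-156) = 4*(⅒) - 220*(-1/156) = ⅖ + 55/39 = 353/195 ≈ 1.8103)
f(M) = 353/195 + M² + 83*M (f(M) = (M² + 83*M) + 353/195 = 353/195 + M² + 83*M)
s(F) = -96 (s(F) = -(-32)*(-3) = -4*24 = -96)
(f(253) - 301663) + s(-171) = ((353/195 + 253² + 83*253) - 301663) - 96 = ((353/195 + 64009 + 20999) - 301663) - 96 = (16576913/195 - 301663) - 96 = -42247372/195 - 96 = -42266092/195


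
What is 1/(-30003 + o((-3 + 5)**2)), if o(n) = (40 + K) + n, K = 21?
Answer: -1/29938 ≈ -3.3402e-5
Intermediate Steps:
o(n) = 61 + n (o(n) = (40 + 21) + n = 61 + n)
1/(-30003 + o((-3 + 5)**2)) = 1/(-30003 + (61 + (-3 + 5)**2)) = 1/(-30003 + (61 + 2**2)) = 1/(-30003 + (61 + 4)) = 1/(-30003 + 65) = 1/(-29938) = -1/29938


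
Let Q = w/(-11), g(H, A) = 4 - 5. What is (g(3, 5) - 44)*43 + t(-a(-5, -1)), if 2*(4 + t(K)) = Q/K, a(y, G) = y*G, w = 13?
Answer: -213277/110 ≈ -1938.9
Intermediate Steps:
g(H, A) = -1
a(y, G) = G*y
Q = -13/11 (Q = 13/(-11) = 13*(-1/11) = -13/11 ≈ -1.1818)
t(K) = -4 - 13/(22*K) (t(K) = -4 + (-13/(11*K))/2 = -4 - 13/(22*K))
(g(3, 5) - 44)*43 + t(-a(-5, -1)) = (-1 - 44)*43 + (-4 - 13/(22*((-(-1)*(-5))))) = -45*43 + (-4 - 13/(22*((-1*5)))) = -1935 + (-4 - 13/22/(-5)) = -1935 + (-4 - 13/22*(-1/5)) = -1935 + (-4 + 13/110) = -1935 - 427/110 = -213277/110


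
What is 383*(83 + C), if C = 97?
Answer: 68940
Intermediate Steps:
383*(83 + C) = 383*(83 + 97) = 383*180 = 68940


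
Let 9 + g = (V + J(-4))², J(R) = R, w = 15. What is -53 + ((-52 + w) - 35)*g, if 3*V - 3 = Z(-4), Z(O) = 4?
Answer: 395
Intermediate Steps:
V = 7/3 (V = 1 + (⅓)*4 = 1 + 4/3 = 7/3 ≈ 2.3333)
g = -56/9 (g = -9 + (7/3 - 4)² = -9 + (-5/3)² = -9 + 25/9 = -56/9 ≈ -6.2222)
-53 + ((-52 + w) - 35)*g = -53 + ((-52 + 15) - 35)*(-56/9) = -53 + (-37 - 35)*(-56/9) = -53 - 72*(-56/9) = -53 + 448 = 395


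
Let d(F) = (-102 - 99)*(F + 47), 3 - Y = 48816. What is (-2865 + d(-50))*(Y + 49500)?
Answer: -1553994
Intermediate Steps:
Y = -48813 (Y = 3 - 1*48816 = 3 - 48816 = -48813)
d(F) = -9447 - 201*F (d(F) = -201*(47 + F) = -9447 - 201*F)
(-2865 + d(-50))*(Y + 49500) = (-2865 + (-9447 - 201*(-50)))*(-48813 + 49500) = (-2865 + (-9447 + 10050))*687 = (-2865 + 603)*687 = -2262*687 = -1553994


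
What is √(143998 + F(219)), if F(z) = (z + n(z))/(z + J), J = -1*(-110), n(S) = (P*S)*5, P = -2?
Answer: √15585839059/329 ≈ 379.46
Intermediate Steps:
n(S) = -10*S (n(S) = -2*S*5 = -10*S)
J = 110
F(z) = -9*z/(110 + z) (F(z) = (z - 10*z)/(z + 110) = (-9*z)/(110 + z) = -9*z/(110 + z))
√(143998 + F(219)) = √(143998 - 9*219/(110 + 219)) = √(143998 - 9*219/329) = √(143998 - 9*219*1/329) = √(143998 - 1971/329) = √(47373371/329) = √15585839059/329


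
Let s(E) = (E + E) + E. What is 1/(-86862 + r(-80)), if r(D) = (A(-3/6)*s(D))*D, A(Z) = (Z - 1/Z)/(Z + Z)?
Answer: -1/115662 ≈ -8.6459e-6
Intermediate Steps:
s(E) = 3*E (s(E) = 2*E + E = 3*E)
A(Z) = (Z - 1/Z)/(2*Z) (A(Z) = (Z - 1/Z)/((2*Z)) = (Z - 1/Z)*(1/(2*Z)) = (Z - 1/Z)/(2*Z))
r(D) = -9*D**2/2 (r(D) = (((-1 + (-3/6)**2)/(2*(-3/6)**2))*(3*D))*D = (((-1 + (-3*1/6)**2)/(2*(-3*1/6)**2))*(3*D))*D = (((-1 + (-1/2)**2)/(2*(-1/2)**2))*(3*D))*D = (((1/2)*4*(-1 + 1/4))*(3*D))*D = (((1/2)*4*(-3/4))*(3*D))*D = (-9*D/2)*D = -9*D**2/2)
1/(-86862 + r(-80)) = 1/(-86862 - 9/2*(-80)**2) = 1/(-86862 - 9/2*6400) = 1/(-86862 - 28800) = 1/(-115662) = -1/115662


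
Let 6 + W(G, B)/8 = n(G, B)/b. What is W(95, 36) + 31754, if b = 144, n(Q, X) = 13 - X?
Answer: 570685/18 ≈ 31705.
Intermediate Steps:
W(G, B) = -851/18 - B/18 (W(G, B) = -48 + 8*((13 - B)/144) = -48 + 8*((13 - B)*(1/144)) = -48 + 8*(13/144 - B/144) = -48 + (13/18 - B/18) = -851/18 - B/18)
W(95, 36) + 31754 = (-851/18 - 1/18*36) + 31754 = (-851/18 - 2) + 31754 = -887/18 + 31754 = 570685/18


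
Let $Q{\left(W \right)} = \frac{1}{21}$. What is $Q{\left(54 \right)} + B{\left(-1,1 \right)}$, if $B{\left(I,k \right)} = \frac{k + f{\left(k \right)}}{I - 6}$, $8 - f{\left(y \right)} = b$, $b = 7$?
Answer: $- \frac{5}{21} \approx -0.2381$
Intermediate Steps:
$f{\left(y \right)} = 1$ ($f{\left(y \right)} = 8 - 7 = 1$)
$B{\left(I,k \right)} = \frac{1 + k}{-6 + I}$ ($B{\left(I,k \right)} = \frac{k + 1}{I - 6} = \frac{1 + k}{-6 + I}$)
$Q{\left(W \right)} = \frac{1}{21}$
$Q{\left(54 \right)} + B{\left(-1,1 \right)} = \frac{1}{21} + \frac{1 + 1}{-6 - 1} = \frac{1}{21} + \frac{1}{-7} \cdot 2 = \frac{1}{21} - \frac{2}{7} = - \frac{5}{21}$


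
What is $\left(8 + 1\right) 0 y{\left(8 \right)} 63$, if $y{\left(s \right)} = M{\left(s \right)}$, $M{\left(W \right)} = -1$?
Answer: $0$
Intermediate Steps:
$y{\left(s \right)} = -1$
$\left(8 + 1\right) 0 y{\left(8 \right)} 63 = \left(8 + 1\right) 0 \left(-1\right) 63 = 9 \cdot 0 \left(-1\right) 63 = 0 \left(-1\right) 63 = 0 \cdot 63 = 0$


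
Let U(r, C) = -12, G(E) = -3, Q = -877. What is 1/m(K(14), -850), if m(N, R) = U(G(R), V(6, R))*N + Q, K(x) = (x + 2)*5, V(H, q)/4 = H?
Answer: -1/1837 ≈ -0.00054437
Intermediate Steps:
V(H, q) = 4*H
K(x) = 10 + 5*x (K(x) = (2 + x)*5 = 10 + 5*x)
m(N, R) = -877 - 12*N (m(N, R) = -12*N - 877 = -877 - 12*N)
1/m(K(14), -850) = 1/(-877 - 12*(10 + 5*14)) = 1/(-877 - 12*(10 + 70)) = 1/(-877 - 12*80) = 1/(-877 - 960) = 1/(-1837) = -1/1837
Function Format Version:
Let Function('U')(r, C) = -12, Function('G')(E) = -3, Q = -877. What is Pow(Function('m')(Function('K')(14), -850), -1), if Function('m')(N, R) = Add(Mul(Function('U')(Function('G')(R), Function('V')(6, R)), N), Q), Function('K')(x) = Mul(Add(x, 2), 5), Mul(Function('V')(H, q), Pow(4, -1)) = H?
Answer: Rational(-1, 1837) ≈ -0.00054437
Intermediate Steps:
Function('V')(H, q) = Mul(4, H)
Function('K')(x) = Add(10, Mul(5, x)) (Function('K')(x) = Mul(Add(2, x), 5) = Add(10, Mul(5, x)))
Function('m')(N, R) = Add(-877, Mul(-12, N)) (Function('m')(N, R) = Add(Mul(-12, N), -877) = Add(-877, Mul(-12, N)))
Pow(Function('m')(Function('K')(14), -850), -1) = Pow(Add(-877, Mul(-12, Add(10, Mul(5, 14)))), -1) = Pow(Add(-877, Mul(-12, Add(10, 70))), -1) = Pow(Add(-877, Mul(-12, 80)), -1) = Pow(Add(-877, -960), -1) = Pow(-1837, -1) = Rational(-1, 1837)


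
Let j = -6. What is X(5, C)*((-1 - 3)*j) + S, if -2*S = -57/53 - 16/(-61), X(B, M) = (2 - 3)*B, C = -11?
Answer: -773291/6466 ≈ -119.59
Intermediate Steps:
X(B, M) = -B
S = 2629/6466 (S = -(-57/53 - 16/(-61))/2 = -(-57*1/53 - 16*(-1/61))/2 = -(-57/53 + 16/61)/2 = -½*(-2629/3233) = 2629/6466 ≈ 0.40659)
X(5, C)*((-1 - 3)*j) + S = (-1*5)*((-1 - 3)*(-6)) + 2629/6466 = -(-20)*(-6) + 2629/6466 = -5*24 + 2629/6466 = -120 + 2629/6466 = -773291/6466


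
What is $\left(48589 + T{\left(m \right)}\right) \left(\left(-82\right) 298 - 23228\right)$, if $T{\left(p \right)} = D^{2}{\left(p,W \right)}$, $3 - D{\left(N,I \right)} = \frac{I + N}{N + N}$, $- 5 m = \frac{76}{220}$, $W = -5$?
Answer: $- \frac{855579715056}{361} \approx -2.37 \cdot 10^{9}$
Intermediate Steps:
$m = - \frac{19}{275}$ ($m = - \frac{76 \cdot \frac{1}{220}}{5} = \left(- \frac{1}{5}\right) \frac{19}{55} = - \frac{19}{275} \approx -0.069091$)
$D{\left(N,I \right)} = 3 - \frac{I + N}{2 N}$ ($D{\left(N,I \right)} = 3 - \frac{I + N}{N + N} = 3 - \frac{I + N}{2 N}$)
$T{\left(p \right)} = \frac{\left(5 + 5 p\right)^{2}}{4 p^{2}}$ ($T{\left(p \right)} = \left(\frac{\left(-1\right) \left(-5\right) + 5 p}{2 p}\right)^{2} = \left(\frac{5 + 5 p}{2 p}\right)^{2} = \frac{\left(5 + 5 p\right)^{2}}{4 p^{2}}$)
$\left(48589 + T{\left(m \right)}\right) \left(\left(-82\right) 298 - 23228\right) = \left(48589 + \frac{25 \left(1 - \frac{19}{275}\right)^{2}}{4 \cdot \frac{361}{75625}}\right) \left(\left(-82\right) 298 - 23228\right) = \left(48589 + \frac{25}{4} \cdot \frac{75625}{361} \left(\frac{256}{275}\right)^{2}\right) \left(-24436 - 23228\right) = \left(48589 + \frac{25}{4} \cdot \frac{75625}{361} \cdot \frac{65536}{75625}\right) \left(-47664\right) = \left(48589 + \frac{409600}{361}\right) \left(-47664\right) = \frac{17950229}{361} \left(-47664\right) = - \frac{855579715056}{361}$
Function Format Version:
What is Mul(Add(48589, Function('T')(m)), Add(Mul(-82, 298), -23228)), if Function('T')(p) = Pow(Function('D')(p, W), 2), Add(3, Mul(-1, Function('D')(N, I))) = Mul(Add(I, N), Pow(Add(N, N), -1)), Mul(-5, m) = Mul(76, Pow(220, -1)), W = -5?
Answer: Rational(-855579715056, 361) ≈ -2.3700e+9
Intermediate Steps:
m = Rational(-19, 275) (m = Mul(Rational(-1, 5), Mul(76, Pow(220, -1))) = Mul(Rational(-1, 5), Mul(76, Rational(1, 220))) = Mul(Rational(-1, 5), Rational(19, 55)) = Rational(-19, 275) ≈ -0.069091)
Function('D')(N, I) = Add(3, Mul(Rational(-1, 2), Pow(N, -1), Add(I, N))) (Function('D')(N, I) = Add(3, Mul(-1, Mul(Add(I, N), Pow(Add(N, N), -1)))) = Add(3, Mul(-1, Mul(Add(I, N), Pow(Mul(2, N), -1)))) = Add(3, Mul(-1, Mul(Add(I, N), Mul(Rational(1, 2), Pow(N, -1))))) = Add(3, Mul(-1, Mul(Rational(1, 2), Pow(N, -1), Add(I, N)))) = Add(3, Mul(Rational(-1, 2), Pow(N, -1), Add(I, N))))
Function('T')(p) = Mul(Rational(1, 4), Pow(p, -2), Pow(Add(5, Mul(5, p)), 2)) (Function('T')(p) = Pow(Mul(Rational(1, 2), Pow(p, -1), Add(Mul(-1, -5), Mul(5, p))), 2) = Pow(Mul(Rational(1, 2), Pow(p, -1), Add(5, Mul(5, p))), 2) = Mul(Rational(1, 4), Pow(p, -2), Pow(Add(5, Mul(5, p)), 2)))
Mul(Add(48589, Function('T')(m)), Add(Mul(-82, 298), -23228)) = Mul(Add(48589, Mul(Rational(25, 4), Pow(Rational(-19, 275), -2), Pow(Add(1, Rational(-19, 275)), 2))), Add(Mul(-82, 298), -23228)) = Mul(Add(48589, Mul(Rational(25, 4), Rational(75625, 361), Pow(Rational(256, 275), 2))), Add(-24436, -23228)) = Mul(Add(48589, Mul(Rational(25, 4), Rational(75625, 361), Rational(65536, 75625))), -47664) = Mul(Add(48589, Rational(409600, 361)), -47664) = Mul(Rational(17950229, 361), -47664) = Rational(-855579715056, 361)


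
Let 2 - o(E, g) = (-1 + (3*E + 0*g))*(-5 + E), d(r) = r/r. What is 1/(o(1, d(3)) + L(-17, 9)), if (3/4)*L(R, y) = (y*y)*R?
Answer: -1/1826 ≈ -0.00054764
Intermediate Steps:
d(r) = 1
o(E, g) = 2 - (-1 + 3*E)*(-5 + E) (o(E, g) = 2 - (-1 + (3*E + 0*g))*(-5 + E) = 2 - (-1 + (3*E + 0))*(-5 + E) = 2 - (-1 + 3*E)*(-5 + E))
L(R, y) = 4*R*y²/3 (L(R, y) = 4*((y*y)*R)/3 = 4*(y²*R)/3 = 4*(R*y²)/3 = 4*R*y²/3)
1/(o(1, d(3)) + L(-17, 9)) = 1/((-3 - 3*1² + 16*1) + (4/3)*(-17)*9²) = 1/((-3 - 3*1 + 16) + (4/3)*(-17)*81) = 1/((-3 - 3 + 16) - 1836) = 1/(10 - 1836) = 1/(-1826) = -1/1826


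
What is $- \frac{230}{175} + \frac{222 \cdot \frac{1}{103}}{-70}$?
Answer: $- \frac{4849}{3605} \approx -1.3451$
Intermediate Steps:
$- \frac{230}{175} + \frac{222 \cdot \frac{1}{103}}{-70} = \left(-230\right) \frac{1}{175} + 222 \cdot \frac{1}{103} \left(- \frac{1}{70}\right) = - \frac{46}{35} + \frac{222}{103} \left(- \frac{1}{70}\right) = - \frac{46}{35} - \frac{111}{3605} = - \frac{4849}{3605}$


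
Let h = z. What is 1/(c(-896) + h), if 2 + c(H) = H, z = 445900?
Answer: 1/445002 ≈ 2.2472e-6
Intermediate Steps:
c(H) = -2 + H
h = 445900
1/(c(-896) + h) = 1/((-2 - 896) + 445900) = 1/(-898 + 445900) = 1/445002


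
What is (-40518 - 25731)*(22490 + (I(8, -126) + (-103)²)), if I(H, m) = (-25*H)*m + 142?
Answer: -3871657809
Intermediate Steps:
I(H, m) = 142 - 25*H*m (I(H, m) = -25*H*m + 142 = 142 - 25*H*m)
(-40518 - 25731)*(22490 + (I(8, -126) + (-103)²)) = (-40518 - 25731)*(22490 + ((142 - 25*8*(-126)) + (-103)²)) = -66249*(22490 + ((142 + 25200) + 10609)) = -66249*(22490 + (25342 + 10609)) = -66249*(22490 + 35951) = -66249*58441 = -3871657809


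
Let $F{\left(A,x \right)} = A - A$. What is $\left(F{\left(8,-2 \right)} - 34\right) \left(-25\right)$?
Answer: $850$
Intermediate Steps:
$F{\left(A,x \right)} = 0$
$\left(F{\left(8,-2 \right)} - 34\right) \left(-25\right) = \left(0 - 34\right) \left(-25\right) = \left(-34\right) \left(-25\right) = 850$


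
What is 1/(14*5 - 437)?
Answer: -1/367 ≈ -0.0027248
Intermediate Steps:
1/(14*5 - 437) = 1/(70 - 437) = 1/(-367) = -1/367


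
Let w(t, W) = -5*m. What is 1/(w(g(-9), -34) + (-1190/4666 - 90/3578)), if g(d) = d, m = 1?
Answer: -4173737/22038125 ≈ -0.18939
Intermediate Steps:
w(t, W) = -5 (w(t, W) = -5*1 = -5)
1/(w(g(-9), -34) + (-1190/4666 - 90/3578)) = 1/(-5 + (-1190/4666 - 90/3578)) = 1/(-5 + (-1190*1/4666 - 90*1/3578)) = 1/(-5 + (-595/2333 - 45/1789)) = 1/(-5 - 1169440/4173737) = 1/(-22038125/4173737) = -4173737/22038125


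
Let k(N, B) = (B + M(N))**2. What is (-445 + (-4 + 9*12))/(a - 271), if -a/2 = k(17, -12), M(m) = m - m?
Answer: 341/559 ≈ 0.61002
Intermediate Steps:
M(m) = 0
k(N, B) = B**2 (k(N, B) = (B + 0)**2 = B**2)
a = -288 (a = -2*(-12)**2 = -2*144 = -288)
(-445 + (-4 + 9*12))/(a - 271) = (-445 + (-4 + 9*12))/(-288 - 271) = (-445 + (-4 + 108))/(-559) = (-445 + 104)*(-1/559) = -341*(-1/559) = 341/559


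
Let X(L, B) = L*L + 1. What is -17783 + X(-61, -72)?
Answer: -14061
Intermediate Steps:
X(L, B) = 1 + L² (X(L, B) = L² + 1 = 1 + L²)
-17783 + X(-61, -72) = -17783 + (1 + (-61)²) = -17783 + (1 + 3721) = -17783 + 3722 = -14061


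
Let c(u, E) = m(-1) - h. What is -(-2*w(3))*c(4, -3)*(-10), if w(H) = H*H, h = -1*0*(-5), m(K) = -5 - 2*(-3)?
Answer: -180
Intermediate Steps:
m(K) = 1 (m(K) = -5 + 6 = 1)
h = 0 (h = 0*(-5) = 0)
w(H) = H**2
c(u, E) = 1 (c(u, E) = 1 - 1*0 = 1 + 0 = 1)
-(-2*w(3))*c(4, -3)*(-10) = --2*3**2*1*(-10) = --2*9*1*(-10) = -(-18*1)*(-10) = -(-18)*(-10) = -1*180 = -180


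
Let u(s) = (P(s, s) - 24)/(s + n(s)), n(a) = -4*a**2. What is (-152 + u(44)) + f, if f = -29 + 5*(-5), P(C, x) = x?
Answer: -79311/385 ≈ -206.00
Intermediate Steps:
u(s) = (-24 + s)/(s - 4*s**2) (u(s) = (s - 24)/(s - 4*s**2) = (-24 + s)/(s - 4*s**2))
f = -54 (f = -29 - 25 = -54)
(-152 + u(44)) + f = (-152 + (24 - 1*44)/(44*(-1 + 4*44))) - 54 = (-152 + (24 - 44)/(44*(-1 + 176))) - 54 = (-152 + (1/44)*(-20)/175) - 54 = (-152 + (1/44)*(1/175)*(-20)) - 54 = (-152 - 1/385) - 54 = -58521/385 - 54 = -79311/385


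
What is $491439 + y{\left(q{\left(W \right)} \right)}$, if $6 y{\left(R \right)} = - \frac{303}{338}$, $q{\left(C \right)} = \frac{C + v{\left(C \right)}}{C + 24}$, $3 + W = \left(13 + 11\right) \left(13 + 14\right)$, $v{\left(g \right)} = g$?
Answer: $\frac{332212663}{676} \approx 4.9144 \cdot 10^{5}$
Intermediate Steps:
$W = 645$ ($W = -3 + \left(13 + 11\right) \left(13 + 14\right) = -3 + 24 \cdot 27 = -3 + 648 = 645$)
$q{\left(C \right)} = \frac{2 C}{24 + C}$ ($q{\left(C \right)} = \frac{C + C}{C + 24} = \frac{2 C}{24 + C}$)
$y{\left(R \right)} = - \frac{101}{676}$ ($y{\left(R \right)} = \frac{\left(-303\right) \frac{1}{338}}{6} = \frac{1}{6} \left(- \frac{303}{338}\right) = - \frac{101}{676}$)
$491439 + y{\left(q{\left(W \right)} \right)} = 491439 - \frac{101}{676} = \frac{332212663}{676}$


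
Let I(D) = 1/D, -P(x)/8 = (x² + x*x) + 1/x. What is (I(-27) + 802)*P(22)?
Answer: -614858588/99 ≈ -6.2107e+6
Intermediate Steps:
P(x) = -16*x² - 8/x (P(x) = -8*((x² + x*x) + 1/x) = -8*((x² + x²) + 1/x) = -8*(2*x² + 1/x) = -8*(1/x + 2*x²) = -16*x² - 8/x)
(I(-27) + 802)*P(22) = (1/(-27) + 802)*(8*(-1 - 2*22³)/22) = (-1/27 + 802)*(8*(1/22)*(-1 - 2*10648)) = 21653*(8*(1/22)*(-1 - 21296))/27 = 21653*(8*(1/22)*(-21297))/27 = (21653/27)*(-85188/11) = -614858588/99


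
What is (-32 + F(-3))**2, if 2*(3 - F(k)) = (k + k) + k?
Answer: 2401/4 ≈ 600.25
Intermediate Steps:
F(k) = 3 - 3*k/2 (F(k) = 3 - ((k + k) + k)/2 = 3 - (2*k + k)/2 = 3 - 3*k/2)
(-32 + F(-3))**2 = (-32 + (3 - 3/2*(-3)))**2 = (-32 + (3 + 9/2))**2 = (-32 + 15/2)**2 = (-49/2)**2 = 2401/4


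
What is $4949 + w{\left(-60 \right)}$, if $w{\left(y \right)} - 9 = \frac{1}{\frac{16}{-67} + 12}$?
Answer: $\frac{3906971}{788} \approx 4958.1$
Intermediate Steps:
$w{\left(y \right)} = \frac{7159}{788}$ ($w{\left(y \right)} = 9 + \frac{1}{\frac{16}{-67} + 12} = 9 + \frac{1}{16 \left(- \frac{1}{67}\right) + 12} = 9 + \frac{1}{- \frac{16}{67} + 12} = 9 + \frac{1}{\frac{788}{67}} = 9 + \frac{67}{788} = \frac{7159}{788}$)
$4949 + w{\left(-60 \right)} = 4949 + \frac{7159}{788} = \frac{3906971}{788}$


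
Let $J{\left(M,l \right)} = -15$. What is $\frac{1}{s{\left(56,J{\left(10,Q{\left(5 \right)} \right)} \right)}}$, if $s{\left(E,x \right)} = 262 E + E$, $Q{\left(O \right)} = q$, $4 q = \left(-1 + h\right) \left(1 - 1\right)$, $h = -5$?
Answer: $\frac{1}{14728} \approx 6.7898 \cdot 10^{-5}$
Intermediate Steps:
$q = 0$ ($q = \frac{\left(-1 - 5\right) \left(1 - 1\right)}{4} = \frac{\left(-6\right) 0}{4} = \frac{1}{4} \cdot 0 = 0$)
$Q{\left(O \right)} = 0$
$s{\left(E,x \right)} = 263 E$
$\frac{1}{s{\left(56,J{\left(10,Q{\left(5 \right)} \right)} \right)}} = \frac{1}{263 \cdot 56} = \frac{1}{14728}$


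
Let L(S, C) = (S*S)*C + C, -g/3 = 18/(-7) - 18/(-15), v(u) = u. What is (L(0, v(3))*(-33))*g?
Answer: -14256/35 ≈ -407.31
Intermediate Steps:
g = 144/35 (g = -3*(18/(-7) - 18/(-15)) = -3*(18*(-⅐) - 18*(-1/15)) = -3*(-18/7 + 6/5) = -3*(-48/35) = 144/35 ≈ 4.1143)
L(S, C) = C + C*S² (L(S, C) = S²*C + C = C*S² + C = C + C*S²)
(L(0, v(3))*(-33))*g = ((3*(1 + 0²))*(-33))*(144/35) = ((3*(1 + 0))*(-33))*(144/35) = ((3*1)*(-33))*(144/35) = (3*(-33))*(144/35) = -99*144/35 = -14256/35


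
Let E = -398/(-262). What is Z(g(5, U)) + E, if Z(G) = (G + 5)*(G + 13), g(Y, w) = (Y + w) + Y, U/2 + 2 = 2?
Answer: 45394/131 ≈ 346.52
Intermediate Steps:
U = 0 (U = -4 + 2*2 = -4 + 4 = 0)
E = 199/131 (E = -398*(-1/262) = 199/131 ≈ 1.5191)
g(Y, w) = w + 2*Y
Z(G) = (5 + G)*(13 + G)
Z(g(5, U)) + E = (65 + (0 + 2*5)² + 18*(0 + 2*5)) + 199/131 = (65 + (0 + 10)² + 18*(0 + 10)) + 199/131 = (65 + 10² + 18*10) + 199/131 = (65 + 100 + 180) + 199/131 = 345 + 199/131 = 45394/131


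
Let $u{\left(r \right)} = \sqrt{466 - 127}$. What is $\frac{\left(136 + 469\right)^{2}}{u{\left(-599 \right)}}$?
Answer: $\frac{366025 \sqrt{339}}{339} \approx 19880.0$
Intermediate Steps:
$u{\left(r \right)} = \sqrt{339}$
$\frac{\left(136 + 469\right)^{2}}{u{\left(-599 \right)}} = \frac{\left(136 + 469\right)^{2}}{\sqrt{339}} = 605^{2} \frac{\sqrt{339}}{339} = 366025 \frac{\sqrt{339}}{339} = \frac{366025 \sqrt{339}}{339}$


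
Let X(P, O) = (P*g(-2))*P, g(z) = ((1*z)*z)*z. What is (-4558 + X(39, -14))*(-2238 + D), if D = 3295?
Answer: -17679382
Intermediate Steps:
g(z) = z³ (g(z) = (z*z)*z = z²*z = z³)
X(P, O) = -8*P² (X(P, O) = (P*(-2)³)*P = (P*(-8))*P = (-8*P)*P = -8*P²)
(-4558 + X(39, -14))*(-2238 + D) = (-4558 - 8*39²)*(-2238 + 3295) = (-4558 - 8*1521)*1057 = (-4558 - 12168)*1057 = -16726*1057 = -17679382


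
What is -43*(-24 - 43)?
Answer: 2881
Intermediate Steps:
-43*(-24 - 43) = -43*(-67) = 2881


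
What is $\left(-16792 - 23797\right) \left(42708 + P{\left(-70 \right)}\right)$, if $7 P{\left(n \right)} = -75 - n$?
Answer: $- \frac{12134122139}{7} \approx -1.7334 \cdot 10^{9}$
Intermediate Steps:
$P{\left(n \right)} = - \frac{75}{7} - \frac{n}{7}$ ($P{\left(n \right)} = \frac{-75 - n}{7} = - \frac{75}{7} - \frac{n}{7}$)
$\left(-16792 - 23797\right) \left(42708 + P{\left(-70 \right)}\right) = \left(-16792 - 23797\right) \left(42708 - \frac{5}{7}\right) = - 40589 \left(42708 + \left(- \frac{75}{7} + 10\right)\right) = - 40589 \left(42708 - \frac{5}{7}\right) = \left(-40589\right) \frac{298951}{7} = - \frac{12134122139}{7}$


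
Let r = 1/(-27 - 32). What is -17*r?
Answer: 17/59 ≈ 0.28814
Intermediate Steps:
r = -1/59 (r = 1/(-59) = -1/59 ≈ -0.016949)
-17*r = -17*(-1/59) = 17/59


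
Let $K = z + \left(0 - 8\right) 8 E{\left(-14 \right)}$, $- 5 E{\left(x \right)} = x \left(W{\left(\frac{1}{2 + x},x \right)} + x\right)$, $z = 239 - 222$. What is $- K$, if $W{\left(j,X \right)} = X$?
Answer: $- \frac{25173}{5} \approx -5034.6$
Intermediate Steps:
$z = 17$
$E{\left(x \right)} = - \frac{2 x^{2}}{5}$ ($E{\left(x \right)} = - \frac{x \left(x + x\right)}{5} = - \frac{x 2 x}{5} = - \frac{2 x^{2}}{5}$)
$K = \frac{25173}{5}$ ($K = 17 + \left(0 - 8\right) 8 \left(- \frac{2 \left(-14\right)^{2}}{5}\right) = 17 + \left(-8\right) 8 \left(\left(- \frac{2}{5}\right) 196\right) = 17 - - \frac{25088}{5} = 17 + \frac{25088}{5} = \frac{25173}{5} \approx 5034.6$)
$- K = \left(-1\right) \frac{25173}{5} = - \frac{25173}{5}$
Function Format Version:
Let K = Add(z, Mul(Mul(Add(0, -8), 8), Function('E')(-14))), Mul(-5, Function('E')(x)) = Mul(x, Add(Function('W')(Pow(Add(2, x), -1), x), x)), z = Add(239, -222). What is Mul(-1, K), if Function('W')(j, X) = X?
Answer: Rational(-25173, 5) ≈ -5034.6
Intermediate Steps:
z = 17
Function('E')(x) = Mul(Rational(-2, 5), Pow(x, 2)) (Function('E')(x) = Mul(Rational(-1, 5), Mul(x, Add(x, x))) = Mul(Rational(-1, 5), Mul(x, Mul(2, x))) = Mul(Rational(-1, 5), Mul(2, Pow(x, 2))) = Mul(Rational(-2, 5), Pow(x, 2)))
K = Rational(25173, 5) (K = Add(17, Mul(Mul(Add(0, -8), 8), Mul(Rational(-2, 5), Pow(-14, 2)))) = Add(17, Mul(Mul(-8, 8), Mul(Rational(-2, 5), 196))) = Add(17, Mul(-64, Rational(-392, 5))) = Add(17, Rational(25088, 5)) = Rational(25173, 5) ≈ 5034.6)
Mul(-1, K) = Mul(-1, Rational(25173, 5)) = Rational(-25173, 5)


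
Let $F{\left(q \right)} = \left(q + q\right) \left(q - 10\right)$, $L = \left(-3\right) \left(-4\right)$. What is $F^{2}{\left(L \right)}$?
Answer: $2304$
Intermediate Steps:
$L = 12$
$F{\left(q \right)} = 2 q \left(-10 + q\right)$
$F^{2}{\left(L \right)} = \left(2 \cdot 12 \left(-10 + 12\right)\right)^{2} = \left(2 \cdot 12 \cdot 2\right)^{2} = 48^{2} = 2304$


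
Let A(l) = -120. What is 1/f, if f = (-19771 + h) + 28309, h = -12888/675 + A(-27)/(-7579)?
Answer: 568425/4842368522 ≈ 0.00011739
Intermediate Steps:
h = -10844128/568425 (h = -12888/675 - 120/(-7579) = -12888*1/675 - 120*(-1/7579) = -1432/75 + 120/7579 = -10844128/568425 ≈ -19.078)
f = 4842368522/568425 (f = (-19771 - 10844128/568425) + 28309 = -11249174803/568425 + 28309 = 4842368522/568425 ≈ 8518.9)
1/f = 1/(4842368522/568425) = 568425/4842368522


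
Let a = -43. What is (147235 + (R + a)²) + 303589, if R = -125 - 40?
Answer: 494088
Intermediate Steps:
R = -165
(147235 + (R + a)²) + 303589 = (147235 + (-165 - 43)²) + 303589 = (147235 + (-208)²) + 303589 = (147235 + 43264) + 303589 = 190499 + 303589 = 494088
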